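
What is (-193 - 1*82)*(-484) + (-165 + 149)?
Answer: 133084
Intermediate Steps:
(-193 - 1*82)*(-484) + (-165 + 149) = (-193 - 82)*(-484) - 16 = -275*(-484) - 16 = 133100 - 16 = 133084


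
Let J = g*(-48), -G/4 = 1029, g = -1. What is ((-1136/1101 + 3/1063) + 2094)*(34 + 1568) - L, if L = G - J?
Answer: 1309676611482/390121 ≈ 3.3571e+6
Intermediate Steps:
G = -4116 (G = -4*1029 = -4116)
J = 48 (J = -1*(-48) = 48)
L = -4164 (L = -4116 - 1*48 = -4116 - 48 = -4164)
((-1136/1101 + 3/1063) + 2094)*(34 + 1568) - L = ((-1136/1101 + 3/1063) + 2094)*(34 + 1568) - 1*(-4164) = ((-1136*1/1101 + 3*(1/1063)) + 2094)*1602 + 4164 = ((-1136/1101 + 3/1063) + 2094)*1602 + 4164 = (-1204265/1170363 + 2094)*1602 + 4164 = (2449535857/1170363)*1602 + 4164 = 1308052147638/390121 + 4164 = 1309676611482/390121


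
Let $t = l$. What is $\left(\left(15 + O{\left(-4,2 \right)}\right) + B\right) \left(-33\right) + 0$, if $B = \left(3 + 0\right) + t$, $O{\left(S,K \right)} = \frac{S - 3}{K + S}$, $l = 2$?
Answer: $- \frac{1551}{2} \approx -775.5$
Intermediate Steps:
$t = 2$
$O{\left(S,K \right)} = \frac{-3 + S}{K + S}$
$B = 5$ ($B = \left(3 + 0\right) + 2 = 3 + 2 = 5$)
$\left(\left(15 + O{\left(-4,2 \right)}\right) + B\right) \left(-33\right) + 0 = \left(\left(15 + \frac{-3 - 4}{2 - 4}\right) + 5\right) \left(-33\right) + 0 = \left(\left(15 + \frac{1}{-2} \left(-7\right)\right) + 5\right) \left(-33\right) + 0 = \left(\left(15 - - \frac{7}{2}\right) + 5\right) \left(-33\right) + 0 = \left(\left(15 + \frac{7}{2}\right) + 5\right) \left(-33\right) + 0 = \left(\frac{37}{2} + 5\right) \left(-33\right) + 0 = \frac{47}{2} \left(-33\right) + 0 = - \frac{1551}{2} + 0 = - \frac{1551}{2}$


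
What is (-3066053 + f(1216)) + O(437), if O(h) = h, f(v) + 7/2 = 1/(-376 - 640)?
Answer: -3114669413/1016 ≈ -3.0656e+6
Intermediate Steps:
f(v) = -3557/1016 (f(v) = -7/2 + 1/(-376 - 640) = -7/2 + 1/(-1016) = -7/2 - 1/1016 = -3557/1016)
(-3066053 + f(1216)) + O(437) = (-3066053 - 3557/1016) + 437 = -3115113405/1016 + 437 = -3114669413/1016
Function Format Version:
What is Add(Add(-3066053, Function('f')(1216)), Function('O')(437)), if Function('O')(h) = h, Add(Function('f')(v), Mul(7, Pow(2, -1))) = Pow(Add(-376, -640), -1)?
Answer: Rational(-3114669413, 1016) ≈ -3.0656e+6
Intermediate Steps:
Function('f')(v) = Rational(-3557, 1016) (Function('f')(v) = Add(Rational(-7, 2), Pow(Add(-376, -640), -1)) = Add(Rational(-7, 2), Pow(-1016, -1)) = Add(Rational(-7, 2), Rational(-1, 1016)) = Rational(-3557, 1016))
Add(Add(-3066053, Function('f')(1216)), Function('O')(437)) = Add(Add(-3066053, Rational(-3557, 1016)), 437) = Add(Rational(-3115113405, 1016), 437) = Rational(-3114669413, 1016)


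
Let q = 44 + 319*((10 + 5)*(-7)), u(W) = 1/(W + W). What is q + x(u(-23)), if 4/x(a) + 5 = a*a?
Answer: -353886593/10579 ≈ -33452.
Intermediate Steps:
u(W) = 1/(2*W)
x(a) = 4/(-5 + a²) (x(a) = 4/(-5 + a*a) = 4/(-5 + a²))
q = -33451 (q = 44 + 319*(15*(-7)) = 44 + 319*(-105) = 44 - 33495 = -33451)
q + x(u(-23)) = -33451 + 4/(-5 + ((½)/(-23))²) = -33451 + 4/(-5 + ((½)*(-1/23))²) = -33451 + 4/(-5 + (-1/46)²) = -33451 + 4/(-5 + 1/2116) = -33451 + 4/(-10579/2116) = -33451 + 4*(-2116/10579) = -33451 - 8464/10579 = -353886593/10579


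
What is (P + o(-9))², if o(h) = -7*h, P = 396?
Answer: 210681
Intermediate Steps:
(P + o(-9))² = (396 - 7*(-9))² = (396 + 63)² = 459² = 210681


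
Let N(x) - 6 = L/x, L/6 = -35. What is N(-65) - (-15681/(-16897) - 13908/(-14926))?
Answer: 12083399787/1639330043 ≈ 7.3709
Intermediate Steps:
L = -210 (L = 6*(-35) = -210)
N(x) = 6 - 210/x
N(-65) - (-15681/(-16897) - 13908/(-14926)) = (6 - 210/(-65)) - (-15681/(-16897) - 13908/(-14926)) = (6 - 210*(-1/65)) - (-15681*(-1/16897) - 13908*(-1/14926)) = (6 + 42/13) - (15681/16897 + 6954/7463) = 120/13 - 1*234529041/126102311 = 120/13 - 234529041/126102311 = 12083399787/1639330043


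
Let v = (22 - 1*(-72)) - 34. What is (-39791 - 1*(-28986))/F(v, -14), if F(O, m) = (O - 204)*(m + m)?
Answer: -10805/4032 ≈ -2.6798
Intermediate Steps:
v = 60 (v = (22 + 72) - 34 = 94 - 34 = 60)
F(O, m) = 2*m*(-204 + O) (F(O, m) = (-204 + O)*(2*m) = 2*m*(-204 + O))
(-39791 - 1*(-28986))/F(v, -14) = (-39791 - 1*(-28986))/((2*(-14)*(-204 + 60))) = (-39791 + 28986)/((2*(-14)*(-144))) = -10805/4032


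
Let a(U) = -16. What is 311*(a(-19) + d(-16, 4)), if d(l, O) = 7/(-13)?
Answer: -66865/13 ≈ -5143.5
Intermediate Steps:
d(l, O) = -7/13 (d(l, O) = 7*(-1/13) = -7/13)
311*(a(-19) + d(-16, 4)) = 311*(-16 - 7/13) = 311*(-215/13) = -66865/13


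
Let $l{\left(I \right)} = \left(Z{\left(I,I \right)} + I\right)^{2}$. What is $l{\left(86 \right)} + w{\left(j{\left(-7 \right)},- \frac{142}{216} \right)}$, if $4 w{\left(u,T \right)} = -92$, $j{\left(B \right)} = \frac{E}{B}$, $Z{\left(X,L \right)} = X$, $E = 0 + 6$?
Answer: $29561$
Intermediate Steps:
$E = 6$
$j{\left(B \right)} = \frac{6}{B}$
$l{\left(I \right)} = 4 I^{2}$ ($l{\left(I \right)} = \left(I + I\right)^{2} = \left(2 I\right)^{2} = 4 I^{2}$)
$w{\left(u,T \right)} = -23$ ($w{\left(u,T \right)} = \frac{1}{4} \left(-92\right) = -23$)
$l{\left(86 \right)} + w{\left(j{\left(-7 \right)},- \frac{142}{216} \right)} = 4 \cdot 86^{2} - 23 = 4 \cdot 7396 - 23 = 29584 - 23 = 29561$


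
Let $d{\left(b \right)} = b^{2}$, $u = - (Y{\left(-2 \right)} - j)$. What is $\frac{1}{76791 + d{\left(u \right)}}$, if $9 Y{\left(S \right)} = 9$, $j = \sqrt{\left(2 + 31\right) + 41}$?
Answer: $\frac{38433}{2954190830} + \frac{\sqrt{74}}{2954190830} \approx 1.3013 \cdot 10^{-5}$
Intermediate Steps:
$j = \sqrt{74}$ ($j = \sqrt{33 + 41} = \sqrt{74} \approx 8.6023$)
$Y{\left(S \right)} = 1$ ($Y{\left(S \right)} = \frac{1}{9} \cdot 9 = 1$)
$u = -1 + \sqrt{74}$ ($u = - (1 - \sqrt{74}) = -1 + \sqrt{74} \approx 7.6023$)
$\frac{1}{76791 + d{\left(u \right)}} = \frac{1}{76791 + \left(-1 + \sqrt{74}\right)^{2}}$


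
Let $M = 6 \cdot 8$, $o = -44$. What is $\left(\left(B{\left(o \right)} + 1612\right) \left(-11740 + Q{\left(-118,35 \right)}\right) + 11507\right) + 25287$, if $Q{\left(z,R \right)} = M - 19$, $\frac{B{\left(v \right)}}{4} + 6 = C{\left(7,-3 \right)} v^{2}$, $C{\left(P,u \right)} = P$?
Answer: $-653390162$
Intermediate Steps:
$M = 48$
$B{\left(v \right)} = -24 + 28 v^{2}$ ($B{\left(v \right)} = -24 + 4 \cdot 7 v^{2} = -24 + 28 v^{2}$)
$Q{\left(z,R \right)} = 29$ ($Q{\left(z,R \right)} = 48 - 19 = 29$)
$\left(\left(B{\left(o \right)} + 1612\right) \left(-11740 + Q{\left(-118,35 \right)}\right) + 11507\right) + 25287 = \left(\left(\left(-24 + 28 \left(-44\right)^{2}\right) + 1612\right) \left(-11740 + 29\right) + 11507\right) + 25287 = \left(\left(\left(-24 + 28 \cdot 1936\right) + 1612\right) \left(-11711\right) + 11507\right) + 25287 = \left(\left(\left(-24 + 54208\right) + 1612\right) \left(-11711\right) + 11507\right) + 25287 = \left(\left(54184 + 1612\right) \left(-11711\right) + 11507\right) + 25287 = \left(55796 \left(-11711\right) + 11507\right) + 25287 = \left(-653426956 + 11507\right) + 25287 = -653415449 + 25287 = -653390162$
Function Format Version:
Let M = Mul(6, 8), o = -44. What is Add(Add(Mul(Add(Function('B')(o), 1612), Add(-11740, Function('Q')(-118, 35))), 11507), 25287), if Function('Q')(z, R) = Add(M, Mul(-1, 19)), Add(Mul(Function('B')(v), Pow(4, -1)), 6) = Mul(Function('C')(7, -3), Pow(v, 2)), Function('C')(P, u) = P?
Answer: -653390162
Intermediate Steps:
M = 48
Function('B')(v) = Add(-24, Mul(28, Pow(v, 2))) (Function('B')(v) = Add(-24, Mul(4, Mul(7, Pow(v, 2)))) = Add(-24, Mul(28, Pow(v, 2))))
Function('Q')(z, R) = 29 (Function('Q')(z, R) = Add(48, Mul(-1, 19)) = Add(48, -19) = 29)
Add(Add(Mul(Add(Function('B')(o), 1612), Add(-11740, Function('Q')(-118, 35))), 11507), 25287) = Add(Add(Mul(Add(Add(-24, Mul(28, Pow(-44, 2))), 1612), Add(-11740, 29)), 11507), 25287) = Add(Add(Mul(Add(Add(-24, Mul(28, 1936)), 1612), -11711), 11507), 25287) = Add(Add(Mul(Add(Add(-24, 54208), 1612), -11711), 11507), 25287) = Add(Add(Mul(Add(54184, 1612), -11711), 11507), 25287) = Add(Add(Mul(55796, -11711), 11507), 25287) = Add(Add(-653426956, 11507), 25287) = Add(-653415449, 25287) = -653390162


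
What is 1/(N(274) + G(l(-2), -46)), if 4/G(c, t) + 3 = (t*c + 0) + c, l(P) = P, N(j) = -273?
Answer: -87/23747 ≈ -0.0036636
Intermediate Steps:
G(c, t) = 4/(-3 + c + c*t) (G(c, t) = 4/(-3 + ((t*c + 0) + c)) = 4/(-3 + ((c*t + 0) + c)) = 4/(-3 + (c*t + c)) = 4/(-3 + (c + c*t)) = 4/(-3 + c + c*t))
1/(N(274) + G(l(-2), -46)) = 1/(-273 + 4/(-3 - 2 - 2*(-46))) = 1/(-273 + 4/(-3 - 2 + 92)) = 1/(-273 + 4/87) = 1/(-23747/87) = -87/23747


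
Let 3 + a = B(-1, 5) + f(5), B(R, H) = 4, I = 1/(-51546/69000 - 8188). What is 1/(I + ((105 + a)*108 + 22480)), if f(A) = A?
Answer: 94170591/3245871919088 ≈ 2.9012e-5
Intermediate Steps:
I = -11500/94170591 (I = 1/(-51546*1/69000 - 8188) = 1/(-8591/11500 - 8188) = 1/(-94170591/11500) = -11500/94170591 ≈ -0.00012212)
a = 6 (a = -3 + (4 + 5) = -3 + 9 = 6)
1/(I + ((105 + a)*108 + 22480)) = 1/(-11500/94170591 + ((105 + 6)*108 + 22480)) = 1/(-11500/94170591 + (111*108 + 22480)) = 1/(-11500/94170591 + (11988 + 22480)) = 1/(-11500/94170591 + 34468) = 1/(3245871919088/94170591) = 94170591/3245871919088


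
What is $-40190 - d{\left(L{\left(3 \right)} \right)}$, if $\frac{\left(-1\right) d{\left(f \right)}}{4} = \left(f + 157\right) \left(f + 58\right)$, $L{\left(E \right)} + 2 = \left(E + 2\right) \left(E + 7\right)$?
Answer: $46730$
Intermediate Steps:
$L{\left(E \right)} = -2 + \left(2 + E\right) \left(7 + E\right)$ ($L{\left(E \right)} = -2 + \left(E + 2\right) \left(E + 7\right) = -2 + \left(2 + E\right) \left(7 + E\right)$)
$d{\left(f \right)} = - 4 \left(58 + f\right) \left(157 + f\right)$ ($d{\left(f \right)} = - 4 \left(f + 157\right) \left(f + 58\right) = - 4 \left(157 + f\right) \left(58 + f\right) = - 4 \left(58 + f\right) \left(157 + f\right)$)
$-40190 - d{\left(L{\left(3 \right)} \right)} = -40190 - \left(-36424 - 860 \left(12 + 3^{2} + 9 \cdot 3\right) - 4 \left(12 + 3^{2} + 9 \cdot 3\right)^{2}\right) = -40190 - \left(-36424 - 860 \left(12 + 9 + 27\right) - 4 \left(12 + 9 + 27\right)^{2}\right) = -40190 - \left(-36424 - 41280 - 4 \cdot 48^{2}\right) = -40190 - \left(-36424 - 41280 - 9216\right) = -40190 - -86920 = -40190 + 86920 = 46730$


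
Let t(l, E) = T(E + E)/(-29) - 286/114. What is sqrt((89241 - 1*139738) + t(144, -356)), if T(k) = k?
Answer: 4*I*sqrt(8619889182)/1653 ≈ 224.67*I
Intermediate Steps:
t(l, E) = -143/57 - 2*E/29 (t(l, E) = (E + E)/(-29) - 286/114 = (2*E)*(-1/29) - 286*1/114 = -2*E/29 - 143/57 = -143/57 - 2*E/29)
sqrt((89241 - 1*139738) + t(144, -356)) = sqrt((89241 - 1*139738) + (-143/57 - 2/29*(-356))) = sqrt((89241 - 139738) + (-143/57 + 712/29)) = sqrt(-50497 + 36437/1653) = sqrt(-83435104/1653) = 4*I*sqrt(8619889182)/1653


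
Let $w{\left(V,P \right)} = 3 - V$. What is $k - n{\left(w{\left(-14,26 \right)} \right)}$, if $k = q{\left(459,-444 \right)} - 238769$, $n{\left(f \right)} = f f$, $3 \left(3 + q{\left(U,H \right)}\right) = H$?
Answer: $-239209$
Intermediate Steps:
$q{\left(U,H \right)} = -3 + \frac{H}{3}$
$n{\left(f \right)} = f^{2}$
$k = -238920$ ($k = \left(-3 + \frac{1}{3} \left(-444\right)\right) - 238769 = \left(-3 - 148\right) - 238769 = -151 - 238769 = -238920$)
$k - n{\left(w{\left(-14,26 \right)} \right)} = -238920 - \left(3 - -14\right)^{2} = -238920 - \left(3 + 14\right)^{2} = -238920 - 17^{2} = -238920 - 289 = -239209$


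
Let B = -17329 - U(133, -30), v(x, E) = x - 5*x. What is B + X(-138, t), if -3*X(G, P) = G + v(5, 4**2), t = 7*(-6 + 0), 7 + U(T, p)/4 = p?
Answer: -51385/3 ≈ -17128.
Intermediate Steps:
U(T, p) = -28 + 4*p
t = -42 (t = 7*(-6) = -42)
v(x, E) = -4*x
X(G, P) = 20/3 - G/3 (X(G, P) = -(G - 4*5)/3 = -(G - 20)/3 = -(-20 + G)/3 = 20/3 - G/3)
B = -17181 (B = -17329 - (-28 + 4*(-30)) = -17329 - (-28 - 120) = -17329 - 1*(-148) = -17329 + 148 = -17181)
B + X(-138, t) = -17181 + (20/3 - 1/3*(-138)) = -17181 + (20/3 + 46) = -17181 + 158/3 = -51385/3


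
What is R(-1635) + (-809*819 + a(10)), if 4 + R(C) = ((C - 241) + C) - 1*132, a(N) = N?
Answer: -666208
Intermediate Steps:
R(C) = -377 + 2*C (R(C) = -4 + (((C - 241) + C) - 1*132) = -4 + (((-241 + C) + C) - 132) = -4 + ((-241 + 2*C) - 132) = -4 + (-373 + 2*C) = -377 + 2*C)
R(-1635) + (-809*819 + a(10)) = (-377 + 2*(-1635)) + (-809*819 + 10) = (-377 - 3270) + (-662571 + 10) = -3647 - 662561 = -666208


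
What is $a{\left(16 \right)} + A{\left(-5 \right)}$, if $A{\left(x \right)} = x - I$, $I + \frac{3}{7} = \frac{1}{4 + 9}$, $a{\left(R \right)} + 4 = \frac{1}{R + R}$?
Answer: $- \frac{25093}{2912} \approx -8.6171$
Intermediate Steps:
$a{\left(R \right)} = -4 + \frac{1}{2 R}$ ($a{\left(R \right)} = -4 + \frac{1}{R + R} = -4 + \frac{1}{2 R}$)
$I = - \frac{32}{91}$ ($I = - \frac{3}{7} + \frac{1}{4 + 9} = - \frac{3}{7} + \frac{1}{13} = - \frac{32}{91} \approx -0.35165$)
$A{\left(x \right)} = \frac{32}{91} + x$ ($A{\left(x \right)} = x - - \frac{32}{91} = x + \frac{32}{91} = \frac{32}{91} + x$)
$a{\left(16 \right)} + A{\left(-5 \right)} = \left(-4 + \frac{1}{2 \cdot 16}\right) + \left(\frac{32}{91} - 5\right) = \left(-4 + \frac{1}{2} \cdot \frac{1}{16}\right) - \frac{423}{91} = \left(-4 + \frac{1}{32}\right) - \frac{423}{91} = - \frac{127}{32} - \frac{423}{91} = - \frac{25093}{2912}$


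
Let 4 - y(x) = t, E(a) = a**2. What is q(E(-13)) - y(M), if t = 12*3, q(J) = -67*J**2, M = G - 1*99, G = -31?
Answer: -1913555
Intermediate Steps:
M = -130 (M = -31 - 1*99 = -31 - 99 = -130)
t = 36
y(x) = -32 (y(x) = 4 - 1*36 = 4 - 36 = -32)
q(E(-13)) - y(M) = -67*((-13)**2)**2 - 1*(-32) = -67*169**2 + 32 = -67*28561 + 32 = -1913587 + 32 = -1913555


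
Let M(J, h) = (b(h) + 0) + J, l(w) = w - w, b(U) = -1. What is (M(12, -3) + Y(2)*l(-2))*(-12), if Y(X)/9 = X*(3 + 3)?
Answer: -132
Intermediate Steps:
l(w) = 0
M(J, h) = -1 + J (M(J, h) = (-1 + 0) + J = -1 + J)
Y(X) = 54*X (Y(X) = 9*(X*(3 + 3)) = 9*(X*6) = 9*(6*X) = 54*X)
(M(12, -3) + Y(2)*l(-2))*(-12) = ((-1 + 12) + (54*2)*0)*(-12) = (11 + 108*0)*(-12) = (11 + 0)*(-12) = 11*(-12) = -132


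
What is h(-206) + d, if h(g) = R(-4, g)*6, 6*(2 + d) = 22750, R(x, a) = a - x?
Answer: 7733/3 ≈ 2577.7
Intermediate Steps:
d = 11369/3 (d = -2 + (⅙)*22750 = -2 + 11375/3 = 11369/3 ≈ 3789.7)
h(g) = 24 + 6*g (h(g) = (g - 1*(-4))*6 = (g + 4)*6 = (4 + g)*6 = 24 + 6*g)
h(-206) + d = (24 + 6*(-206)) + 11369/3 = (24 - 1236) + 11369/3 = -1212 + 11369/3 = 7733/3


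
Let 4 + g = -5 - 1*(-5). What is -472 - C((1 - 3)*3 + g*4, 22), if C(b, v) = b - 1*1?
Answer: -449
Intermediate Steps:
g = -4 (g = -4 + (-5 - 1*(-5)) = -4 + (-5 + 5) = -4 + 0 = -4)
C(b, v) = -1 + b (C(b, v) = b - 1 = -1 + b)
-472 - C((1 - 3)*3 + g*4, 22) = -472 - (-1 + ((1 - 3)*3 - 4*4)) = -472 - (-1 + (-2*3 - 16)) = -472 - (-1 + (-6 - 16)) = -472 - (-1 - 22) = -472 - 1*(-23) = -472 + 23 = -449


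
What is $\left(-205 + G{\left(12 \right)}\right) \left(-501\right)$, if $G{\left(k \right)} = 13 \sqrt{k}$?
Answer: $102705 - 13026 \sqrt{3} \approx 80143.0$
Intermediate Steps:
$\left(-205 + G{\left(12 \right)}\right) \left(-501\right) = \left(-205 + 13 \sqrt{12}\right) \left(-501\right) = \left(-205 + 13 \cdot 2 \sqrt{3}\right) \left(-501\right) = \left(-205 + 26 \sqrt{3}\right) \left(-501\right) = 102705 - 13026 \sqrt{3}$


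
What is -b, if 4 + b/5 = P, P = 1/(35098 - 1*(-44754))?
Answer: 1597035/79852 ≈ 20.000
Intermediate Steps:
P = 1/79852 (P = 1/(35098 + 44754) = 1/79852 ≈ 1.2523e-5)
b = -1597035/79852 (b = -20 + 5*(1/79852) = -20 + 5/79852 = -1597035/79852 ≈ -20.000)
-b = -1*(-1597035/79852) = 1597035/79852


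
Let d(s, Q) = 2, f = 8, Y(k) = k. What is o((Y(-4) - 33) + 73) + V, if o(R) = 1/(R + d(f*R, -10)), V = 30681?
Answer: 1165879/38 ≈ 30681.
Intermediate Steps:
o(R) = 1/(2 + R) (o(R) = 1/(R + 2) = 1/(2 + R))
o((Y(-4) - 33) + 73) + V = 1/(2 + ((-4 - 33) + 73)) + 30681 = 1/(2 + (-37 + 73)) + 30681 = 1/(2 + 36) + 30681 = 1/38 + 30681 = 1165879/38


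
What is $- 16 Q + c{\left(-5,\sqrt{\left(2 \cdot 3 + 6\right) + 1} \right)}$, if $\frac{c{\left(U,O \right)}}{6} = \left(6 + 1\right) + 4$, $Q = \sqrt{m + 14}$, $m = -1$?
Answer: $66 - 16 \sqrt{13} \approx 8.3112$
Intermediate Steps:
$Q = \sqrt{13}$ ($Q = \sqrt{-1 + 14} = \sqrt{13} \approx 3.6056$)
$c{\left(U,O \right)} = 66$ ($c{\left(U,O \right)} = 6 \left(\left(6 + 1\right) + 4\right) = 6 \left(7 + 4\right) = 6 \cdot 11 = 66$)
$- 16 Q + c{\left(-5,\sqrt{\left(2 \cdot 3 + 6\right) + 1} \right)} = - 16 \sqrt{13} + 66 = 66 - 16 \sqrt{13}$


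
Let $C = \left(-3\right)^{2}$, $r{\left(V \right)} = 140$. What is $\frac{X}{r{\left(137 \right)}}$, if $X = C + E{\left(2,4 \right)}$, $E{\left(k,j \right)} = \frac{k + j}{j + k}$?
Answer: $\frac{1}{14} \approx 0.071429$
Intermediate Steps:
$C = 9$
$E{\left(k,j \right)} = 1$ ($E{\left(k,j \right)} = \frac{j + k}{j + k} = 1$)
$X = 10$ ($X = 9 + 1 = 10$)
$\frac{X}{r{\left(137 \right)}} = \frac{1}{140} \cdot 10 = \frac{1}{14}$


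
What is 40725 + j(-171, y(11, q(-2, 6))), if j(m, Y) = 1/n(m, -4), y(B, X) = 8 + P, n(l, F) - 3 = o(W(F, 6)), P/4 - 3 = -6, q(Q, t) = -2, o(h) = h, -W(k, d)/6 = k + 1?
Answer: 855226/21 ≈ 40725.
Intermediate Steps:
W(k, d) = -6 - 6*k (W(k, d) = -6*(k + 1) = -6*(1 + k) = -6 - 6*k)
P = -12 (P = 12 + 4*(-6) = 12 - 24 = -12)
n(l, F) = -3 - 6*F (n(l, F) = 3 + (-6 - 6*F) = -3 - 6*F)
y(B, X) = -4 (y(B, X) = 8 - 12 = -4)
j(m, Y) = 1/21 (j(m, Y) = 1/(-3 - 6*(-4)) = 1/(-3 + 24) = 1/21)
40725 + j(-171, y(11, q(-2, 6))) = 40725 + 1/21 = 855226/21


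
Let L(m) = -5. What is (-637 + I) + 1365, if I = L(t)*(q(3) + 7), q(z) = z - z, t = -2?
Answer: 693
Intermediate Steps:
q(z) = 0
I = -35 (I = -5*(0 + 7) = -5*7 = -35)
(-637 + I) + 1365 = (-637 - 35) + 1365 = -672 + 1365 = 693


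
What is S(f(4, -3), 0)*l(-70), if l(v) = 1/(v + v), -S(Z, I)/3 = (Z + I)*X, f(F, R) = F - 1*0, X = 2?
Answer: 6/35 ≈ 0.17143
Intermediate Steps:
f(F, R) = F (f(F, R) = F + 0 = F)
S(Z, I) = -6*I - 6*Z (S(Z, I) = -3*(Z + I)*2 = -3*(I + Z)*2 = -3*(2*I + 2*Z) = -6*I - 6*Z)
l(v) = 1/(2*v)
S(f(4, -3), 0)*l(-70) = (-6*0 - 6*4)*((½)/(-70)) = (0 - 24)*((½)*(-1/70)) = -24*(-1/140) = 6/35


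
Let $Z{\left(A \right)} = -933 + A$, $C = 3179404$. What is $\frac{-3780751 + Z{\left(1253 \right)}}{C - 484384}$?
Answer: $- \frac{3780431}{2695020} \approx -1.4027$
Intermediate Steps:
$\frac{-3780751 + Z{\left(1253 \right)}}{C - 484384} = \frac{-3780751 + \left(-933 + 1253\right)}{3179404 - 484384} = \frac{-3780751 + 320}{2695020} = \left(-3780431\right) \frac{1}{2695020} = - \frac{3780431}{2695020}$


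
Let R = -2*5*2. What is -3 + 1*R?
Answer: -23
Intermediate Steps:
R = -20 (R = -10*2 = -20)
-3 + 1*R = -3 + 1*(-20) = -3 - 20 = -23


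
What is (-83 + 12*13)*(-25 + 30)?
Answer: 365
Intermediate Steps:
(-83 + 12*13)*(-25 + 30) = (-83 + 156)*5 = 73*5 = 365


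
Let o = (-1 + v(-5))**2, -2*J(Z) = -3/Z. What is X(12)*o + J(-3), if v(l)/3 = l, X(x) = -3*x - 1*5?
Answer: -20993/2 ≈ -10497.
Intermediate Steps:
X(x) = -5 - 3*x (X(x) = -3*x - 5 = -5 - 3*x)
v(l) = 3*l
J(Z) = 3/(2*Z) (J(Z) = -(-3)/(2*Z) = 3/(2*Z))
o = 256 (o = (-1 + 3*(-5))**2 = (-1 - 15)**2 = (-16)**2 = 256)
X(12)*o + J(-3) = (-5 - 3*12)*256 + (3/2)/(-3) = (-5 - 36)*256 + (3/2)*(-1/3) = -41*256 - 1/2 = -10496 - 1/2 = -20993/2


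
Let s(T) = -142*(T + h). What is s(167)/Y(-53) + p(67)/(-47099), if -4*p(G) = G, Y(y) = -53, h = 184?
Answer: 9390036983/9984988 ≈ 940.42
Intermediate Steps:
s(T) = -26128 - 142*T (s(T) = -142*(T + 184) = -142*(184 + T) = -26128 - 142*T)
p(G) = -G/4
s(167)/Y(-53) + p(67)/(-47099) = (-26128 - 142*167)/(-53) - ¼*67/(-47099) = (-26128 - 23714)*(-1/53) - 67/4*(-1/47099) = -49842*(-1/53) + 67/188396 = 49842/53 + 67/188396 = 9390036983/9984988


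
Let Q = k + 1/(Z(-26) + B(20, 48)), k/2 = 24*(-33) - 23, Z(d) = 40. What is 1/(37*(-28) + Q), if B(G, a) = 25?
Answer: -65/173289 ≈ -0.00037510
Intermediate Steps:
k = -1630 (k = 2*(24*(-33) - 23) = 2*(-792 - 23) = 2*(-815) = -1630)
Q = -105949/65 (Q = -1630 + 1/(40 + 25) = -1630 + 1/65 = -105949/65 ≈ -1630.0)
1/(37*(-28) + Q) = 1/(37*(-28) - 105949/65) = 1/(-1036 - 105949/65) = 1/(-173289/65) = -65/173289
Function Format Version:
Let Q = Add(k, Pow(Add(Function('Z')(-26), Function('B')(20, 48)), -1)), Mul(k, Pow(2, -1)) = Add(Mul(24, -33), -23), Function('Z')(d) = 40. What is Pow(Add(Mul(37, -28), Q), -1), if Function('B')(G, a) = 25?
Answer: Rational(-65, 173289) ≈ -0.00037510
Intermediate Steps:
k = -1630 (k = Mul(2, Add(Mul(24, -33), -23)) = Mul(2, Add(-792, -23)) = Mul(2, -815) = -1630)
Q = Rational(-105949, 65) (Q = Add(-1630, Pow(Add(40, 25), -1)) = Add(-1630, Pow(65, -1)) = Add(-1630, Rational(1, 65)) = Rational(-105949, 65) ≈ -1630.0)
Pow(Add(Mul(37, -28), Q), -1) = Pow(Add(Mul(37, -28), Rational(-105949, 65)), -1) = Pow(Add(-1036, Rational(-105949, 65)), -1) = Pow(Rational(-173289, 65), -1) = Rational(-65, 173289)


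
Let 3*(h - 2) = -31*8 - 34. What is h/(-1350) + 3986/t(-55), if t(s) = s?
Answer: -537604/7425 ≈ -72.405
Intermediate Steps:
h = -92 (h = 2 + (-31*8 - 34)/3 = 2 + (-248 - 34)/3 = 2 + (1/3)*(-282) = 2 - 94 = -92)
h/(-1350) + 3986/t(-55) = -92/(-1350) + 3986/(-55) = -92*(-1/1350) + 3986*(-1/55) = 46/675 - 3986/55 = -537604/7425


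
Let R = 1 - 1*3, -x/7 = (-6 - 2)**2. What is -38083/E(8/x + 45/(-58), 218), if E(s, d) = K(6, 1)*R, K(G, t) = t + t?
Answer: 38083/4 ≈ 9520.8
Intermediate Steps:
x = -448 (x = -7*(-6 - 2)**2 = -7*(-8)**2 = -7*64 = -448)
R = -2 (R = 1 - 3 = -2)
K(G, t) = 2*t
E(s, d) = -4 (E(s, d) = (2*1)*(-2) = 2*(-2) = -4)
-38083/E(8/x + 45/(-58), 218) = -38083/(-4) = -38083*(-1/4) = 38083/4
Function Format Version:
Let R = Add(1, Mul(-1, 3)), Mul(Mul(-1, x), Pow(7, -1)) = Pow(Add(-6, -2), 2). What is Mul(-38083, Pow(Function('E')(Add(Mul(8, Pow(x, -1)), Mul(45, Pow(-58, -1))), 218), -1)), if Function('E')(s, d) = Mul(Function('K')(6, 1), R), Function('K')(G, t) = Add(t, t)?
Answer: Rational(38083, 4) ≈ 9520.8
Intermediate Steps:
x = -448 (x = Mul(-7, Pow(Add(-6, -2), 2)) = Mul(-7, Pow(-8, 2)) = Mul(-7, 64) = -448)
R = -2 (R = Add(1, -3) = -2)
Function('K')(G, t) = Mul(2, t)
Function('E')(s, d) = -4 (Function('E')(s, d) = Mul(Mul(2, 1), -2) = Mul(2, -2) = -4)
Mul(-38083, Pow(Function('E')(Add(Mul(8, Pow(x, -1)), Mul(45, Pow(-58, -1))), 218), -1)) = Mul(-38083, Pow(-4, -1)) = Mul(-38083, Rational(-1, 4)) = Rational(38083, 4)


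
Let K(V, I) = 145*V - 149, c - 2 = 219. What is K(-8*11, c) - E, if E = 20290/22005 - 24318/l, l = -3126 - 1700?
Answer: -137151887930/10619613 ≈ -12915.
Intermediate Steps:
l = -4826
c = 221 (c = 2 + 219 = 221)
K(V, I) = -149 + 145*V
E = 63303713/10619613 (E = 20290/22005 - 24318/(-4826) = 20290*(1/22005) - 24318*(-1/4826) = 4058/4401 + 12159/2413 = 63303713/10619613 ≈ 5.9610)
K(-8*11, c) - E = (-149 + 145*(-8*11)) - 1*63303713/10619613 = (-149 + 145*(-88)) - 63303713/10619613 = (-149 - 12760) - 63303713/10619613 = -12909 - 63303713/10619613 = -137151887930/10619613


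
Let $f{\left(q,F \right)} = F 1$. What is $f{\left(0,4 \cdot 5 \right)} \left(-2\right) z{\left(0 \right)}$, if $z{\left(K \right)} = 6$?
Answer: $-240$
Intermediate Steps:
$f{\left(q,F \right)} = F$
$f{\left(0,4 \cdot 5 \right)} \left(-2\right) z{\left(0 \right)} = 4 \cdot 5 \left(-2\right) 6 = 20 \left(-2\right) 6 = \left(-40\right) 6 = -240$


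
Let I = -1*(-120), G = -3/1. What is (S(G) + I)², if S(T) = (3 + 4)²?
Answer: 28561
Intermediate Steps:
G = -3 (G = -3*1 = -3)
S(T) = 49 (S(T) = 7² = 49)
I = 120
(S(G) + I)² = (49 + 120)² = 169² = 28561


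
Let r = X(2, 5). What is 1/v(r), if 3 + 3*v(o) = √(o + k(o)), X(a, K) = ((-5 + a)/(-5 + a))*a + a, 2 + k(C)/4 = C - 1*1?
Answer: -9 - 6*√2 ≈ -17.485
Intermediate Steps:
k(C) = -12 + 4*C (k(C) = -8 + 4*(C - 1*1) = -8 + 4*(C - 1) = -8 + 4*(-1 + C) = -8 + (-4 + 4*C) = -12 + 4*C)
X(a, K) = 2*a (X(a, K) = 1*a + a = a + a = 2*a)
r = 4 (r = 2*2 = 4)
v(o) = -1 + √(-12 + 5*o)/3 (v(o) = -1 + √(o + (-12 + 4*o))/3 = -1 + √(-12 + 5*o)/3)
1/v(r) = 1/(-1 + √(-12 + 5*4)/3) = 1/(-1 + √(-12 + 20)/3) = 1/(-1 + √8/3) = 1/(-1 + (2*√2)/3) = 1/(-1 + 2*√2/3)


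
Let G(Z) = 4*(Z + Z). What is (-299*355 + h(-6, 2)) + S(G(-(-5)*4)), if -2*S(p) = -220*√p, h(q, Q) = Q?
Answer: -106143 + 440*√10 ≈ -1.0475e+5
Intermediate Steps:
G(Z) = 8*Z (G(Z) = 4*(2*Z) = 8*Z)
S(p) = 110*√p (S(p) = -(-110)*√p = 110*√p)
(-299*355 + h(-6, 2)) + S(G(-(-5)*4)) = (-299*355 + 2) + 110*√(8*(-(-5)*4)) = (-106145 + 2) + 110*√(8*(-1*(-20))) = -106143 + 110*√(8*20) = -106143 + 110*√160 = -106143 + 110*(4*√10) = -106143 + 440*√10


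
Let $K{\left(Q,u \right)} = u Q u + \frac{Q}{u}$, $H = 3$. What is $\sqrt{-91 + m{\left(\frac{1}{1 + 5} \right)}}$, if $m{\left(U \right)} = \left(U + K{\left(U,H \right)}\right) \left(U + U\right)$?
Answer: $\frac{i \sqrt{29298}}{18} \approx 9.5092 i$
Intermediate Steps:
$K{\left(Q,u \right)} = \frac{Q}{u} + Q u^{2}$ ($K{\left(Q,u \right)} = Q u u + \frac{Q}{u} = Q u^{2} + \frac{Q}{u} = \frac{Q}{u} + Q u^{2}$)
$m{\left(U \right)} = \frac{62 U^{2}}{3}$ ($m{\left(U \right)} = \left(U + \frac{U \left(1 + 3^{3}\right)}{3}\right) \left(U + U\right) = \left(U + U \frac{1}{3} \left(1 + 27\right)\right) 2 U = \left(U + U \frac{1}{3} \cdot 28\right) 2 U = \left(U + \frac{28 U}{3}\right) 2 U = \frac{31 U}{3} \cdot 2 U = \frac{62 U^{2}}{3}$)
$\sqrt{-91 + m{\left(\frac{1}{1 + 5} \right)}} = \sqrt{-91 + \frac{62 \left(\frac{1}{1 + 5}\right)^{2}}{3}} = \sqrt{-91 + \frac{62 \left(\frac{1}{6}\right)^{2}}{3}} = \sqrt{-91 + \frac{62}{3 \cdot 36}} = \sqrt{-91 + \frac{62}{3} \cdot \frac{1}{36}} = \sqrt{-91 + \frac{31}{54}} = \sqrt{- \frac{4883}{54}} = \frac{i \sqrt{29298}}{18}$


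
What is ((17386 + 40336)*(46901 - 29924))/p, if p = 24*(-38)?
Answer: -8596021/8 ≈ -1.0745e+6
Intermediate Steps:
p = -912
((17386 + 40336)*(46901 - 29924))/p = ((17386 + 40336)*(46901 - 29924))/(-912) = (57722*16977)*(-1/912) = 979946394*(-1/912) = -8596021/8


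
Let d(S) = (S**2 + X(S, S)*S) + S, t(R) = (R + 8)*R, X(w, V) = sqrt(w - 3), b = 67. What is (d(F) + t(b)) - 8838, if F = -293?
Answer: 81743 - 586*I*sqrt(74) ≈ 81743.0 - 5041.0*I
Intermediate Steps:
X(w, V) = sqrt(-3 + w)
t(R) = R*(8 + R) (t(R) = (8 + R)*R = R*(8 + R))
d(S) = S + S**2 + S*sqrt(-3 + S) (d(S) = (S**2 + sqrt(-3 + S)*S) + S = (S**2 + S*sqrt(-3 + S)) + S = S + S**2 + S*sqrt(-3 + S))
(d(F) + t(b)) - 8838 = (-293*(1 - 293 + sqrt(-3 - 293)) + 67*(8 + 67)) - 8838 = (-293*(1 - 293 + sqrt(-296)) + 67*75) - 8838 = (-293*(1 - 293 + 2*I*sqrt(74)) + 5025) - 8838 = (-293*(-292 + 2*I*sqrt(74)) + 5025) - 8838 = ((85556 - 586*I*sqrt(74)) + 5025) - 8838 = (90581 - 586*I*sqrt(74)) - 8838 = 81743 - 586*I*sqrt(74)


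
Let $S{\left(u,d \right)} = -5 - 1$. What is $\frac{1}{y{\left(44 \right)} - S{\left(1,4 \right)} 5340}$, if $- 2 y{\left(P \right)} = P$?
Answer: $\frac{1}{32018} \approx 3.1232 \cdot 10^{-5}$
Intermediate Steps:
$S{\left(u,d \right)} = -6$
$y{\left(P \right)} = - \frac{P}{2}$
$\frac{1}{y{\left(44 \right)} - S{\left(1,4 \right)} 5340} = \frac{1}{\left(- \frac{1}{2}\right) 44 - \left(-6\right) 5340} = \frac{1}{-22 - -32040} = \frac{1}{-22 + 32040} = \frac{1}{32018}$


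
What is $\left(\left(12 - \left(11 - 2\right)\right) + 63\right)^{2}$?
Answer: $4356$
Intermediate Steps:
$\left(\left(12 - \left(11 - 2\right)\right) + 63\right)^{2} = \left(\left(12 - 9\right) + 63\right)^{2} = \left(3 + 63\right)^{2} = 66^{2} = 4356$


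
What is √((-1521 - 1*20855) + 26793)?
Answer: √4417 ≈ 66.460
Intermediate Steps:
√((-1521 - 1*20855) + 26793) = √((-1521 - 20855) + 26793) = √(-22376 + 26793) = √4417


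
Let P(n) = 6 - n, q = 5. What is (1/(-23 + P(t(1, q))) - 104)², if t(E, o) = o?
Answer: 5239521/484 ≈ 10825.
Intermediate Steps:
(1/(-23 + P(t(1, q))) - 104)² = (1/(-23 + (6 - 1*5)) - 104)² = (1/(-23 + (6 - 5)) - 104)² = (1/(-23 + 1) - 104)² = (1/(-22) - 104)² = (-1/22 - 104)² = (-2289/22)² = 5239521/484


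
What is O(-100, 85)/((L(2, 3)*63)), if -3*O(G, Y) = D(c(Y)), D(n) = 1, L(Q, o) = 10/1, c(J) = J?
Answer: -1/1890 ≈ -0.00052910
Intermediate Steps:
L(Q, o) = 10 (L(Q, o) = 10*1 = 10)
O(G, Y) = -⅓ (O(G, Y) = -⅓*1 = -⅓)
O(-100, 85)/((L(2, 3)*63)) = -1/(3*(10*63)) = -⅓/630 = -⅓*1/630 = -1/1890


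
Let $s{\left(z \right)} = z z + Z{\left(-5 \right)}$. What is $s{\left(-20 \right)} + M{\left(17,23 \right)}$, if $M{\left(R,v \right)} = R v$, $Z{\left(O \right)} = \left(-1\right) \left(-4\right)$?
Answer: $795$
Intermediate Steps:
$Z{\left(O \right)} = 4$
$s{\left(z \right)} = 4 + z^{2}$ ($s{\left(z \right)} = z z + 4 = z^{2} + 4 = 4 + z^{2}$)
$s{\left(-20 \right)} + M{\left(17,23 \right)} = \left(4 + \left(-20\right)^{2}\right) + 17 \cdot 23 = \left(4 + 400\right) + 391 = 404 + 391 = 795$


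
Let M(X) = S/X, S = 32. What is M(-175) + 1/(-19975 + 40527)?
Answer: -93927/513800 ≈ -0.18281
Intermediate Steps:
M(X) = 32/X
M(-175) + 1/(-19975 + 40527) = 32/(-175) + 1/(-19975 + 40527) = 32*(-1/175) + 1/20552 = -32/175 + 1/20552 = -93927/513800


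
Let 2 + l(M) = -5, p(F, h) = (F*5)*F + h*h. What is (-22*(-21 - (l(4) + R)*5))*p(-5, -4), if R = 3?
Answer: 3102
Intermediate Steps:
p(F, h) = h² + 5*F² (p(F, h) = (5*F)*F + h² = 5*F² + h² = h² + 5*F²)
l(M) = -7 (l(M) = -2 - 5 = -7)
(-22*(-21 - (l(4) + R)*5))*p(-5, -4) = (-22*(-21 - (-7 + 3)*5))*((-4)² + 5*(-5)²) = (-22*(-21 - (-4)*5))*(16 + 5*25) = (-22*(-21 - 1*(-20)))*(16 + 125) = -22*(-21 + 20)*141 = -22*(-1)*141 = 22*141 = 3102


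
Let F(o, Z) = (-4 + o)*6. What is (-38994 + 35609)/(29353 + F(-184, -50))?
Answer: -677/5645 ≈ -0.11993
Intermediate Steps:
F(o, Z) = -24 + 6*o
(-38994 + 35609)/(29353 + F(-184, -50)) = (-38994 + 35609)/(29353 + (-24 + 6*(-184))) = -3385/(29353 + (-24 - 1104)) = -3385/(29353 - 1128) = -3385/28225 = -3385*1/28225 = -677/5645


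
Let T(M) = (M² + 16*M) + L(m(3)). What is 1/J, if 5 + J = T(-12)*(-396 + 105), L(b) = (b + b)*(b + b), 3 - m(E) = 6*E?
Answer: -1/247937 ≈ -4.0333e-6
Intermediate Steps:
m(E) = 3 - 6*E
L(b) = 4*b² (L(b) = (2*b)*(2*b) = 4*b²)
T(M) = 900 + M² + 16*M (T(M) = (M² + 16*M) + 4*(3 - 6*3)² = (M² + 16*M) + 4*(3 - 18)² = (M² + 16*M) + 4*(-15)² = (M² + 16*M) + 4*225 = (M² + 16*M) + 900 = 900 + M² + 16*M)
J = -247937 (J = -5 + (900 + (-12)² + 16*(-12))*(-396 + 105) = -5 + (900 + 144 - 192)*(-291) = -5 + 852*(-291) = -5 - 247932 = -247937)
1/J = 1/(-247937) = -1/247937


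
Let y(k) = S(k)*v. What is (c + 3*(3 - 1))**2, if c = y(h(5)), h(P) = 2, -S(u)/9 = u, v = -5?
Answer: 9216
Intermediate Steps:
S(u) = -9*u
y(k) = 45*k (y(k) = -9*k*(-5) = 45*k)
c = 90 (c = 45*2 = 90)
(c + 3*(3 - 1))**2 = (90 + 3*(3 - 1))**2 = (90 + 3*2)**2 = (90 + 6)**2 = 96**2 = 9216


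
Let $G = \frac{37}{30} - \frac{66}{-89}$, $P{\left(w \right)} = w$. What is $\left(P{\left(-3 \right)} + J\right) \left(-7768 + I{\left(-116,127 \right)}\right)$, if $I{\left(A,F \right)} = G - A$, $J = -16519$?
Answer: $\frac{168735608987}{1335} \approx 1.2639 \cdot 10^{8}$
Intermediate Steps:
$G = \frac{5273}{2670}$ ($G = 37 \cdot \frac{1}{30} - - \frac{66}{89} = \frac{37}{30} + \frac{66}{89} = \frac{5273}{2670} \approx 1.9749$)
$I{\left(A,F \right)} = \frac{5273}{2670} - A$
$\left(P{\left(-3 \right)} + J\right) \left(-7768 + I{\left(-116,127 \right)}\right) = \left(-3 - 16519\right) \left(-7768 + \left(\frac{5273}{2670} - -116\right)\right) = - 16522 \left(-7768 + \left(\frac{5273}{2670} + 116\right)\right) = - 16522 \left(-7768 + \frac{314993}{2670}\right) = \left(-16522\right) \left(- \frac{20425567}{2670}\right) = \frac{168735608987}{1335}$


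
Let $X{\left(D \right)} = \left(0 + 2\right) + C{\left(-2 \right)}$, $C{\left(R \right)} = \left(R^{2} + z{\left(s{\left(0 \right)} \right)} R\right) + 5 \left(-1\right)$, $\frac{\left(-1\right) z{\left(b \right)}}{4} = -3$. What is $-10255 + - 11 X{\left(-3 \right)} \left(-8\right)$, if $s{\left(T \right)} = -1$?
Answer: $-12279$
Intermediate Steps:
$z{\left(b \right)} = 12$ ($z{\left(b \right)} = \left(-4\right) \left(-3\right) = 12$)
$C{\left(R \right)} = -5 + R^{2} + 12 R$ ($C{\left(R \right)} = \left(R^{2} + 12 R\right) + 5 \left(-1\right) = \left(R^{2} + 12 R\right) - 5 = -5 + R^{2} + 12 R$)
$X{\left(D \right)} = -23$ ($X{\left(D \right)} = \left(0 + 2\right) + \left(-5 + \left(-2\right)^{2} + 12 \left(-2\right)\right) = 2 - 25 = -23$)
$-10255 + - 11 X{\left(-3 \right)} \left(-8\right) = -10255 + \left(-11\right) \left(-23\right) \left(-8\right) = -10255 + 253 \left(-8\right) = -10255 - 2024 = -12279$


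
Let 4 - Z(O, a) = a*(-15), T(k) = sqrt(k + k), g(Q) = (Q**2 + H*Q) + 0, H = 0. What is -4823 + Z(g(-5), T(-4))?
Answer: -4819 + 30*I*sqrt(2) ≈ -4819.0 + 42.426*I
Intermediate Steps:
g(Q) = Q**2 (g(Q) = (Q**2 + 0*Q) + 0 = (Q**2 + 0) + 0 = Q**2 + 0 = Q**2)
T(k) = sqrt(2)*sqrt(k) (T(k) = sqrt(2*k) = sqrt(2)*sqrt(k))
Z(O, a) = 4 + 15*a (Z(O, a) = 4 - a*(-15) = 4 - (-15)*a = 4 + 15*a)
-4823 + Z(g(-5), T(-4)) = -4823 + (4 + 15*(sqrt(2)*sqrt(-4))) = -4823 + (4 + 15*(sqrt(2)*(2*I))) = -4823 + (4 + 15*(2*I*sqrt(2))) = -4823 + (4 + 30*I*sqrt(2)) = -4819 + 30*I*sqrt(2)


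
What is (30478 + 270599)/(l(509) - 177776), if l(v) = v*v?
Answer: 43011/11615 ≈ 3.7031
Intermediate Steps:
l(v) = v²
(30478 + 270599)/(l(509) - 177776) = (30478 + 270599)/(509² - 177776) = 301077/(259081 - 177776) = 301077/81305 = 301077*(1/81305) = 43011/11615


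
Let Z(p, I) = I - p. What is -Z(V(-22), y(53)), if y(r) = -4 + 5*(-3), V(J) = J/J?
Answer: 20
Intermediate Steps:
V(J) = 1
y(r) = -19 (y(r) = -4 - 15 = -19)
-Z(V(-22), y(53)) = -(-19 - 1*1) = -(-19 - 1) = -1*(-20) = 20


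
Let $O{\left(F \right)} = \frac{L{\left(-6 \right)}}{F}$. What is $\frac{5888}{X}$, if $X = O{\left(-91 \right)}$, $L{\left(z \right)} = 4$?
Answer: $-133952$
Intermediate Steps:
$O{\left(F \right)} = \frac{4}{F}$
$X = - \frac{4}{91}$ ($X = \frac{4}{-91} = 4 \left(- \frac{1}{91}\right) = - \frac{4}{91} \approx -0.043956$)
$\frac{5888}{X} = \frac{5888}{- \frac{4}{91}} = 5888 \left(- \frac{91}{4}\right) = -133952$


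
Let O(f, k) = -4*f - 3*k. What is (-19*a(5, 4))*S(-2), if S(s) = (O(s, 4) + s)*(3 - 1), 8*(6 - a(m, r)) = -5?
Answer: 3021/2 ≈ 1510.5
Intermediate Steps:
a(m, r) = 53/8 (a(m, r) = 6 - 1/8*(-5) = 6 + 5/8 = 53/8)
S(s) = -24 - 6*s (S(s) = ((-4*s - 3*4) + s)*(3 - 1) = ((-4*s - 12) + s)*2 = ((-12 - 4*s) + s)*2 = (-12 - 3*s)*2 = -24 - 6*s)
(-19*a(5, 4))*S(-2) = (-19*53/8)*(-24 - 6*(-2)) = -1007*(-24 + 12)/8 = -1007/8*(-12) = 3021/2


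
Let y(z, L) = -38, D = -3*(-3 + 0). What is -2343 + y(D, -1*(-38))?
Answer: -2381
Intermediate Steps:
D = 9 (D = -3*(-3) = 9)
-2343 + y(D, -1*(-38)) = -2343 - 38 = -2381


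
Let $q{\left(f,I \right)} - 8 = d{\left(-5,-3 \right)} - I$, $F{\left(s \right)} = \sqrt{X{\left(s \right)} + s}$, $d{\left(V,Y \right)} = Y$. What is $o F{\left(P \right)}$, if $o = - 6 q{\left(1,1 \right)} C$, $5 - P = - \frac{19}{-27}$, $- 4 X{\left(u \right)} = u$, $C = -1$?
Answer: $8 \sqrt{29} \approx 43.081$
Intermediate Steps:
$X{\left(u \right)} = - \frac{u}{4}$
$P = \frac{116}{27}$ ($P = 5 - - \frac{19}{-27} = 5 - \left(-19\right) \left(- \frac{1}{27}\right) = 5 - \frac{19}{27} = \frac{116}{27} \approx 4.2963$)
$F{\left(s \right)} = \frac{\sqrt{3} \sqrt{s}}{2}$ ($F{\left(s \right)} = \sqrt{- \frac{s}{4} + s} = \sqrt{\frac{3 s}{4}} = \frac{\sqrt{3} \sqrt{s}}{2}$)
$q{\left(f,I \right)} = 5 - I$ ($q{\left(f,I \right)} = 8 - \left(3 + I\right) = 5 - I$)
$o = 24$ ($o = - 6 \left(5 - 1\right) \left(-1\right) = \left(-6\right) 4 \left(-1\right) = \left(-24\right) \left(-1\right) = 24$)
$o F{\left(P \right)} = 24 \frac{\sqrt{3} \sqrt{\frac{116}{27}}}{2} = 24 \frac{\sqrt{3} \frac{2 \sqrt{87}}{9}}{2} = 24 \frac{\sqrt{29}}{3} = 8 \sqrt{29}$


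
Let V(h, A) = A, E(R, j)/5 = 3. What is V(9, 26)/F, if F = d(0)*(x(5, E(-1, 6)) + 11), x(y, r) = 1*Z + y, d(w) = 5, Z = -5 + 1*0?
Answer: 26/55 ≈ 0.47273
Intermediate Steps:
Z = -5 (Z = -5 + 0 = -5)
E(R, j) = 15 (E(R, j) = 5*3 = 15)
x(y, r) = -5 + y (x(y, r) = 1*(-5) + y = -5 + y)
F = 55 (F = 5*((-5 + 5) + 11) = 5*(0 + 11) = 5*11 = 55)
V(9, 26)/F = 26/55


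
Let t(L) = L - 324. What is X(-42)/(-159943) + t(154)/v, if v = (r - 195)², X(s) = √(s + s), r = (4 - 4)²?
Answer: -34/7605 - 2*I*√21/159943 ≈ -0.0044707 - 5.7303e-5*I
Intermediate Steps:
r = 0 (r = 0² = 0)
t(L) = -324 + L
X(s) = √2*√s (X(s) = √(2*s) = √2*√s)
v = 38025 (v = (0 - 195)² = (-195)² = 38025)
X(-42)/(-159943) + t(154)/v = (√2*√(-42))/(-159943) + (-324 + 154)/38025 = (√2*(I*√42))*(-1/159943) - 170*1/38025 = (2*I*√21)*(-1/159943) - 34/7605 = -2*I*√21/159943 - 34/7605 = -34/7605 - 2*I*√21/159943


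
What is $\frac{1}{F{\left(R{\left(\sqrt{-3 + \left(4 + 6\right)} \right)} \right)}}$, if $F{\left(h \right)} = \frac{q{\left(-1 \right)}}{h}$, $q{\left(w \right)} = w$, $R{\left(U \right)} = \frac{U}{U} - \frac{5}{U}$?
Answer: $-1 + \frac{5 \sqrt{7}}{7} \approx 0.88982$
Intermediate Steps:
$R{\left(U \right)} = 1 - \frac{5}{U}$
$F{\left(h \right)} = - \frac{1}{h}$
$\frac{1}{F{\left(R{\left(\sqrt{-3 + \left(4 + 6\right)} \right)} \right)}} = \frac{1}{\left(-1\right) \frac{1}{\frac{1}{\sqrt{-3 + \left(4 + 6\right)}} \left(-5 + \sqrt{-3 + \left(4 + 6\right)}\right)}} = \frac{1}{\left(-1\right) \frac{1}{\frac{1}{\sqrt{-3 + 10}} \left(-5 + \sqrt{-3 + 10}\right)}} = \frac{1}{\left(-1\right) \frac{1}{\frac{1}{\sqrt{7}} \left(-5 + \sqrt{7}\right)}} = \frac{1}{\left(-1\right) \frac{1}{\frac{\sqrt{7}}{7} \left(-5 + \sqrt{7}\right)}} = \frac{1}{\left(-1\right) \frac{1}{\frac{1}{7} \sqrt{7} \left(-5 + \sqrt{7}\right)}} = \frac{1}{\left(-1\right) \frac{\sqrt{7}}{-5 + \sqrt{7}}} = \frac{1}{\left(-1\right) \sqrt{7} \frac{1}{-5 + \sqrt{7}}} = - \frac{\sqrt{7} \left(-5 + \sqrt{7}\right)}{7}$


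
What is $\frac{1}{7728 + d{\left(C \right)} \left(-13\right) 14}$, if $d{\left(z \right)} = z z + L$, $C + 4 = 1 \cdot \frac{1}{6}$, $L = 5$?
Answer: $\frac{18}{74585} \approx 0.00024134$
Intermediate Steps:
$C = - \frac{23}{6}$ ($C = -4 + 1 \cdot \frac{1}{6} = -4 + \frac{1}{6} = - \frac{23}{6} \approx -3.8333$)
$d{\left(z \right)} = 5 + z^{2}$ ($d{\left(z \right)} = z z + 5 = z^{2} + 5 = 5 + z^{2}$)
$\frac{1}{7728 + d{\left(C \right)} \left(-13\right) 14} = \frac{1}{7728 + \left(5 + \left(- \frac{23}{6}\right)^{2}\right) \left(-13\right) 14} = \frac{1}{7728 + \left(5 + \frac{529}{36}\right) \left(-13\right) 14} = \frac{1}{7728 + \frac{709}{36} \left(-13\right) 14} = \frac{1}{7728 - \frac{64519}{18}} = \frac{1}{\frac{74585}{18}} = \frac{18}{74585}$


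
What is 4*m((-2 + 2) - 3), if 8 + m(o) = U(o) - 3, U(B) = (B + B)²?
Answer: 100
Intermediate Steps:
U(B) = 4*B² (U(B) = (2*B)² = 4*B²)
m(o) = -11 + 4*o² (m(o) = -8 + (4*o² - 3) = -8 + (-3 + 4*o²) = -11 + 4*o²)
4*m((-2 + 2) - 3) = 4*(-11 + 4*((-2 + 2) - 3)²) = 4*(-11 + 4*(0 - 3)²) = 4*(-11 + 4*(-3)²) = 4*(-11 + 4*9) = 4*(-11 + 36) = 4*25 = 100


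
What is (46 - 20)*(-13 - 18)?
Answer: -806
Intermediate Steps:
(46 - 20)*(-13 - 18) = 26*(-31) = -806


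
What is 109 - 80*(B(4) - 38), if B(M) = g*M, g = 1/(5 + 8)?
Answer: 40617/13 ≈ 3124.4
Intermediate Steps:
g = 1/13 ≈ 0.076923
B(M) = M/13
109 - 80*(B(4) - 38) = 109 - 80*((1/13)*4 - 38) = 109 - 80*(4/13 - 38) = 109 - 80*(-490/13) = 109 + 39200/13 = 40617/13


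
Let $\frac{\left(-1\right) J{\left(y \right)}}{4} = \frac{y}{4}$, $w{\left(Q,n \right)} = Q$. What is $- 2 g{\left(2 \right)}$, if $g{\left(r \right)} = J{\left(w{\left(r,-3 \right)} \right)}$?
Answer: $4$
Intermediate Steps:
$J{\left(y \right)} = - y$ ($J{\left(y \right)} = - 4 \frac{y}{4} = - y$)
$g{\left(r \right)} = - r$
$- 2 g{\left(2 \right)} = - 2 \left(\left(-1\right) 2\right) = \left(-2\right) \left(-2\right) = 4$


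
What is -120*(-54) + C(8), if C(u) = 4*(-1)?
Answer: 6476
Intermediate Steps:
C(u) = -4
-120*(-54) + C(8) = -120*(-54) - 4 = 6480 - 4 = 6476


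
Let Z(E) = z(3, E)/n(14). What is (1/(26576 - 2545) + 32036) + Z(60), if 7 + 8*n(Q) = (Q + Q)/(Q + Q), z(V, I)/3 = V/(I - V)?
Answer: 14627189099/456589 ≈ 32036.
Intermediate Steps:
z(V, I) = 3*V/(I - V) (z(V, I) = 3*(V/(I - V)) = 3*V/(I - V))
n(Q) = -¾ (n(Q) = -7/8 + ((Q + Q)/(Q + Q))/8 = -7/8 + ((2*Q)/((2*Q)))/8 = -7/8 + ((2*Q)*(1/(2*Q)))/8 = -7/8 + (⅛)*1 = -7/8 + ⅛ = -¾)
Z(E) = -12/(-3 + E) (Z(E) = (3*3/(E - 1*3))/(-¾) = (3*3/(E - 3))*(-4/3) = (3*3/(-3 + E))*(-4/3) = (9/(-3 + E))*(-4/3) = -12/(-3 + E))
(1/(26576 - 2545) + 32036) + Z(60) = (1/(26576 - 2545) + 32036) - 12/(-3 + 60) = (1/24031 + 32036) - 12/57 = (1/24031 + 32036) - 12*1/57 = 769857117/24031 - 4/19 = 14627189099/456589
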